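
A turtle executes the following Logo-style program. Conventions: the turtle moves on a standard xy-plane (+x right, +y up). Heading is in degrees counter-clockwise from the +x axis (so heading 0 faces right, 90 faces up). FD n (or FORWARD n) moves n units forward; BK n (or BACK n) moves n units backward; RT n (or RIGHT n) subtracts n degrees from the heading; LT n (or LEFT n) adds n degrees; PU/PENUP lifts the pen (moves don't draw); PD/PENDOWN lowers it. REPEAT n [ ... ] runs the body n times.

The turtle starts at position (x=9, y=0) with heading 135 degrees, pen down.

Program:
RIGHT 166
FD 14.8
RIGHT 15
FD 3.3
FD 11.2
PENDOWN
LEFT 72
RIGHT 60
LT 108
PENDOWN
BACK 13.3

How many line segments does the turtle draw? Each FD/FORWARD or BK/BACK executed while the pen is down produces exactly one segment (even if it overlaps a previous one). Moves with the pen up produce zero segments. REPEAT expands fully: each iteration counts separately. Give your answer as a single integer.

Answer: 4

Derivation:
Executing turtle program step by step:
Start: pos=(9,0), heading=135, pen down
RT 166: heading 135 -> 329
FD 14.8: (9,0) -> (21.686,-7.623) [heading=329, draw]
RT 15: heading 329 -> 314
FD 3.3: (21.686,-7.623) -> (23.978,-9.996) [heading=314, draw]
FD 11.2: (23.978,-9.996) -> (31.759,-18.053) [heading=314, draw]
PD: pen down
LT 72: heading 314 -> 26
RT 60: heading 26 -> 326
LT 108: heading 326 -> 74
PD: pen down
BK 13.3: (31.759,-18.053) -> (28.093,-30.838) [heading=74, draw]
Final: pos=(28.093,-30.838), heading=74, 4 segment(s) drawn
Segments drawn: 4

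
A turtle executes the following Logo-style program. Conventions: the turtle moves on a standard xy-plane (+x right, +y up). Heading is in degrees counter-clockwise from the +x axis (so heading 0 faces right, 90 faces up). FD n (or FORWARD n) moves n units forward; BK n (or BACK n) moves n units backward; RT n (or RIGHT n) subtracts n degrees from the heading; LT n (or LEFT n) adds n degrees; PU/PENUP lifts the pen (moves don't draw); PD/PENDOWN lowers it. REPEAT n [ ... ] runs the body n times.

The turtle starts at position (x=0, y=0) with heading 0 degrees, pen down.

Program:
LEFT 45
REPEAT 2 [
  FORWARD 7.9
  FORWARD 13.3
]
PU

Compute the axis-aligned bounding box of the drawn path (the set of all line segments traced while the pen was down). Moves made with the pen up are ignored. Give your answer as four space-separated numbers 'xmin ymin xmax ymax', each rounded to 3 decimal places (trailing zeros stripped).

Answer: 0 0 29.981 29.981

Derivation:
Executing turtle program step by step:
Start: pos=(0,0), heading=0, pen down
LT 45: heading 0 -> 45
REPEAT 2 [
  -- iteration 1/2 --
  FD 7.9: (0,0) -> (5.586,5.586) [heading=45, draw]
  FD 13.3: (5.586,5.586) -> (14.991,14.991) [heading=45, draw]
  -- iteration 2/2 --
  FD 7.9: (14.991,14.991) -> (20.577,20.577) [heading=45, draw]
  FD 13.3: (20.577,20.577) -> (29.981,29.981) [heading=45, draw]
]
PU: pen up
Final: pos=(29.981,29.981), heading=45, 4 segment(s) drawn

Segment endpoints: x in {0, 5.586, 14.991, 20.577, 29.981}, y in {0, 5.586, 14.991, 20.577, 29.981}
xmin=0, ymin=0, xmax=29.981, ymax=29.981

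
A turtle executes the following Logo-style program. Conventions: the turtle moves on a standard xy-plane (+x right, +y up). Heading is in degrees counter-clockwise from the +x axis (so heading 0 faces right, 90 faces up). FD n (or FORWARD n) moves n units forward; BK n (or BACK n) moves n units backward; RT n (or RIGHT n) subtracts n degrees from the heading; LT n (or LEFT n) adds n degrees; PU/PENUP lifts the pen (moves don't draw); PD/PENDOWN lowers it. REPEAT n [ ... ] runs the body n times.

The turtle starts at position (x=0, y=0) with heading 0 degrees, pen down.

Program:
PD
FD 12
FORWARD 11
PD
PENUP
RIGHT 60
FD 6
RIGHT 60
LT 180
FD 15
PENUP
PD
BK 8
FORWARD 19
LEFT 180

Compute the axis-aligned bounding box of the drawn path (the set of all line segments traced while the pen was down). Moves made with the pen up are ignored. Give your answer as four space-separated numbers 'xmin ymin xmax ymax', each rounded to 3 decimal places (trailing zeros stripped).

Answer: 0 0 39 17.321

Derivation:
Executing turtle program step by step:
Start: pos=(0,0), heading=0, pen down
PD: pen down
FD 12: (0,0) -> (12,0) [heading=0, draw]
FD 11: (12,0) -> (23,0) [heading=0, draw]
PD: pen down
PU: pen up
RT 60: heading 0 -> 300
FD 6: (23,0) -> (26,-5.196) [heading=300, move]
RT 60: heading 300 -> 240
LT 180: heading 240 -> 60
FD 15: (26,-5.196) -> (33.5,7.794) [heading=60, move]
PU: pen up
PD: pen down
BK 8: (33.5,7.794) -> (29.5,0.866) [heading=60, draw]
FD 19: (29.5,0.866) -> (39,17.321) [heading=60, draw]
LT 180: heading 60 -> 240
Final: pos=(39,17.321), heading=240, 4 segment(s) drawn

Segment endpoints: x in {0, 12, 23, 29.5, 33.5, 39}, y in {0, 0.866, 7.794, 17.321}
xmin=0, ymin=0, xmax=39, ymax=17.321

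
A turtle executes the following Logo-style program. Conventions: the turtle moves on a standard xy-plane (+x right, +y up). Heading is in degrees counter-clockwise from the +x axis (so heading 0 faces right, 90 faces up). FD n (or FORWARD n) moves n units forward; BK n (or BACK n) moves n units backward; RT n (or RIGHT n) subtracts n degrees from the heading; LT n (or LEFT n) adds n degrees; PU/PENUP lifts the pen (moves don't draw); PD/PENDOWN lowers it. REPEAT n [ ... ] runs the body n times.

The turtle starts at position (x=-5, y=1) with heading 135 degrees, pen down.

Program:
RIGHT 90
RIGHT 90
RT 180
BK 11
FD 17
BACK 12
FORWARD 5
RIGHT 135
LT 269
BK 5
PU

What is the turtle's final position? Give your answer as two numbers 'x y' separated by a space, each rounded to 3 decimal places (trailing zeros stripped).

Executing turtle program step by step:
Start: pos=(-5,1), heading=135, pen down
RT 90: heading 135 -> 45
RT 90: heading 45 -> 315
RT 180: heading 315 -> 135
BK 11: (-5,1) -> (2.778,-6.778) [heading=135, draw]
FD 17: (2.778,-6.778) -> (-9.243,5.243) [heading=135, draw]
BK 12: (-9.243,5.243) -> (-0.757,-3.243) [heading=135, draw]
FD 5: (-0.757,-3.243) -> (-4.293,0.293) [heading=135, draw]
RT 135: heading 135 -> 0
LT 269: heading 0 -> 269
BK 5: (-4.293,0.293) -> (-4.206,5.292) [heading=269, draw]
PU: pen up
Final: pos=(-4.206,5.292), heading=269, 5 segment(s) drawn

Answer: -4.206 5.292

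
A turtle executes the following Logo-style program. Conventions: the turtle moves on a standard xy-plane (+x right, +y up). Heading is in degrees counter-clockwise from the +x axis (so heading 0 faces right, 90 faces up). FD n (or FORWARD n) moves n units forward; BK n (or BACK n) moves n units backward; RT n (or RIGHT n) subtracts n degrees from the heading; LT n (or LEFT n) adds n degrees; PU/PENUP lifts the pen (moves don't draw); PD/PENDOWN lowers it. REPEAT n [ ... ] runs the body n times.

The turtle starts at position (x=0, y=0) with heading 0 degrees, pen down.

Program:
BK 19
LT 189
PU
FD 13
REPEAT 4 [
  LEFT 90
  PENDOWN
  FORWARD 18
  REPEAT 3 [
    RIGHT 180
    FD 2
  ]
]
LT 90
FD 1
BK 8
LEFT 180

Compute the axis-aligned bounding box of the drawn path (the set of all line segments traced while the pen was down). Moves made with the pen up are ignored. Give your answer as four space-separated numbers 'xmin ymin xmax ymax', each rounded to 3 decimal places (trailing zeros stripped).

Answer: -47.956 -20.652 0 4.88

Derivation:
Executing turtle program step by step:
Start: pos=(0,0), heading=0, pen down
BK 19: (0,0) -> (-19,0) [heading=0, draw]
LT 189: heading 0 -> 189
PU: pen up
FD 13: (-19,0) -> (-31.84,-2.034) [heading=189, move]
REPEAT 4 [
  -- iteration 1/4 --
  LT 90: heading 189 -> 279
  PD: pen down
  FD 18: (-31.84,-2.034) -> (-29.024,-19.812) [heading=279, draw]
  REPEAT 3 [
    -- iteration 1/3 --
    RT 180: heading 279 -> 99
    FD 2: (-29.024,-19.812) -> (-29.337,-17.837) [heading=99, draw]
    -- iteration 2/3 --
    RT 180: heading 99 -> 279
    FD 2: (-29.337,-17.837) -> (-29.024,-19.812) [heading=279, draw]
    -- iteration 3/3 --
    RT 180: heading 279 -> 99
    FD 2: (-29.024,-19.812) -> (-29.337,-17.837) [heading=99, draw]
  ]
  -- iteration 2/4 --
  LT 90: heading 99 -> 189
  PD: pen down
  FD 18: (-29.337,-17.837) -> (-47.115,-20.652) [heading=189, draw]
  REPEAT 3 [
    -- iteration 1/3 --
    RT 180: heading 189 -> 9
    FD 2: (-47.115,-20.652) -> (-45.14,-20.34) [heading=9, draw]
    -- iteration 2/3 --
    RT 180: heading 9 -> 189
    FD 2: (-45.14,-20.34) -> (-47.115,-20.652) [heading=189, draw]
    -- iteration 3/3 --
    RT 180: heading 189 -> 9
    FD 2: (-47.115,-20.652) -> (-45.14,-20.34) [heading=9, draw]
  ]
  -- iteration 3/4 --
  LT 90: heading 9 -> 99
  PD: pen down
  FD 18: (-45.14,-20.34) -> (-47.956,-2.561) [heading=99, draw]
  REPEAT 3 [
    -- iteration 1/3 --
    RT 180: heading 99 -> 279
    FD 2: (-47.956,-2.561) -> (-47.643,-4.537) [heading=279, draw]
    -- iteration 2/3 --
    RT 180: heading 279 -> 99
    FD 2: (-47.643,-4.537) -> (-47.956,-2.561) [heading=99, draw]
    -- iteration 3/3 --
    RT 180: heading 99 -> 279
    FD 2: (-47.956,-2.561) -> (-47.643,-4.537) [heading=279, draw]
  ]
  -- iteration 4/4 --
  LT 90: heading 279 -> 9
  PD: pen down
  FD 18: (-47.643,-4.537) -> (-29.865,-1.721) [heading=9, draw]
  REPEAT 3 [
    -- iteration 1/3 --
    RT 180: heading 9 -> 189
    FD 2: (-29.865,-1.721) -> (-31.84,-2.034) [heading=189, draw]
    -- iteration 2/3 --
    RT 180: heading 189 -> 9
    FD 2: (-31.84,-2.034) -> (-29.865,-1.721) [heading=9, draw]
    -- iteration 3/3 --
    RT 180: heading 9 -> 189
    FD 2: (-29.865,-1.721) -> (-31.84,-2.034) [heading=189, draw]
  ]
]
LT 90: heading 189 -> 279
FD 1: (-31.84,-2.034) -> (-31.684,-3.021) [heading=279, draw]
BK 8: (-31.684,-3.021) -> (-32.935,4.88) [heading=279, draw]
LT 180: heading 279 -> 99
Final: pos=(-32.935,4.88), heading=99, 19 segment(s) drawn

Segment endpoints: x in {-47.956, -47.643, -47.115, -45.14, -32.935, -31.84, -31.684, -29.865, -29.337, -29.024, -19, 0}, y in {-20.652, -20.34, -19.812, -17.837, -4.537, -3.021, -2.561, -2.034, -2.034, -2.034, -1.721, -1.721, 0, 4.88}
xmin=-47.956, ymin=-20.652, xmax=0, ymax=4.88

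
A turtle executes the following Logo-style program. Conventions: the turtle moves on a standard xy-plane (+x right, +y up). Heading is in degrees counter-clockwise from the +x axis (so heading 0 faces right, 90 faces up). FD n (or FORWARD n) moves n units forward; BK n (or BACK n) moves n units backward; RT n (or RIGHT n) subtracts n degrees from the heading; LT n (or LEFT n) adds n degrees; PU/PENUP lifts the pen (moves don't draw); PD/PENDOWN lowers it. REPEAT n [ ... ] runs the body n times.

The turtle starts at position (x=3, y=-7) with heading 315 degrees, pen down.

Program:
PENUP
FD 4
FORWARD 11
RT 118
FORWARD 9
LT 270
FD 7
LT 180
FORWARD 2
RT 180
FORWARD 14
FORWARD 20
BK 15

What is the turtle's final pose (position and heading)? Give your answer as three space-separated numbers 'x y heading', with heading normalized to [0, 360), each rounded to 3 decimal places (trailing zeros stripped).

Executing turtle program step by step:
Start: pos=(3,-7), heading=315, pen down
PU: pen up
FD 4: (3,-7) -> (5.828,-9.828) [heading=315, move]
FD 11: (5.828,-9.828) -> (13.607,-17.607) [heading=315, move]
RT 118: heading 315 -> 197
FD 9: (13.607,-17.607) -> (5,-20.238) [heading=197, move]
LT 270: heading 197 -> 107
FD 7: (5,-20.238) -> (2.953,-13.544) [heading=107, move]
LT 180: heading 107 -> 287
FD 2: (2.953,-13.544) -> (3.538,-15.456) [heading=287, move]
RT 180: heading 287 -> 107
FD 14: (3.538,-15.456) -> (-0.555,-2.068) [heading=107, move]
FD 20: (-0.555,-2.068) -> (-6.403,17.058) [heading=107, move]
BK 15: (-6.403,17.058) -> (-2.017,2.713) [heading=107, move]
Final: pos=(-2.017,2.713), heading=107, 0 segment(s) drawn

Answer: -2.017 2.713 107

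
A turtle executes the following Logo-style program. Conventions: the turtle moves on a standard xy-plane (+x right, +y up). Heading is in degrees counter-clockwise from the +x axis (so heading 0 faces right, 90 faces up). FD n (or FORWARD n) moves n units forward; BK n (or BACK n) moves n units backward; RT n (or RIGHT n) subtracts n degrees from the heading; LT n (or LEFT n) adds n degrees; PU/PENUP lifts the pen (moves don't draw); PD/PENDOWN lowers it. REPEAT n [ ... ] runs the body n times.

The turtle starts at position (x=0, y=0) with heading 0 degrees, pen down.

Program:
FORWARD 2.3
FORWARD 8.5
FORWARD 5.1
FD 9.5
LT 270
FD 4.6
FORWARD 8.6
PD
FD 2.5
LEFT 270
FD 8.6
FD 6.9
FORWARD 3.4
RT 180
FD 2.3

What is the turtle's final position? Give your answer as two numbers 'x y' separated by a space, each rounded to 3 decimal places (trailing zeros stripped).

Executing turtle program step by step:
Start: pos=(0,0), heading=0, pen down
FD 2.3: (0,0) -> (2.3,0) [heading=0, draw]
FD 8.5: (2.3,0) -> (10.8,0) [heading=0, draw]
FD 5.1: (10.8,0) -> (15.9,0) [heading=0, draw]
FD 9.5: (15.9,0) -> (25.4,0) [heading=0, draw]
LT 270: heading 0 -> 270
FD 4.6: (25.4,0) -> (25.4,-4.6) [heading=270, draw]
FD 8.6: (25.4,-4.6) -> (25.4,-13.2) [heading=270, draw]
PD: pen down
FD 2.5: (25.4,-13.2) -> (25.4,-15.7) [heading=270, draw]
LT 270: heading 270 -> 180
FD 8.6: (25.4,-15.7) -> (16.8,-15.7) [heading=180, draw]
FD 6.9: (16.8,-15.7) -> (9.9,-15.7) [heading=180, draw]
FD 3.4: (9.9,-15.7) -> (6.5,-15.7) [heading=180, draw]
RT 180: heading 180 -> 0
FD 2.3: (6.5,-15.7) -> (8.8,-15.7) [heading=0, draw]
Final: pos=(8.8,-15.7), heading=0, 11 segment(s) drawn

Answer: 8.8 -15.7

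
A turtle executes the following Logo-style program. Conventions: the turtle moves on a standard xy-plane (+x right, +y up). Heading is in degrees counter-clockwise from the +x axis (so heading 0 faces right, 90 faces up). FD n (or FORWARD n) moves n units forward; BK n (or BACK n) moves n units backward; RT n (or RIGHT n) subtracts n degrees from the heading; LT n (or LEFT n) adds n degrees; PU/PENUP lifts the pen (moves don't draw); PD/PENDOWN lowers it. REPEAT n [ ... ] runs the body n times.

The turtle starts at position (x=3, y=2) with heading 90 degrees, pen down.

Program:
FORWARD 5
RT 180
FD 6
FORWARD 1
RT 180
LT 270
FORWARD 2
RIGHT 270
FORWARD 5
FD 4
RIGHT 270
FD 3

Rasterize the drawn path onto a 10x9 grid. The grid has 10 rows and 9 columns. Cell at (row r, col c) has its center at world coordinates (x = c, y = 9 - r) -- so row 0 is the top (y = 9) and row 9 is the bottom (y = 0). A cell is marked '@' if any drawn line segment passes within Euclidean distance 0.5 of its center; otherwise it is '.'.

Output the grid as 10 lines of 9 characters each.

Segment 0: (3,2) -> (3,7)
Segment 1: (3,7) -> (3,1)
Segment 2: (3,1) -> (3,0)
Segment 3: (3,0) -> (5,0)
Segment 4: (5,0) -> (5,5)
Segment 5: (5,5) -> (5,9)
Segment 6: (5,9) -> (2,9)

Answer: ..@@@@...
.....@...
...@.@...
...@.@...
...@.@...
...@.@...
...@.@...
...@.@...
...@.@...
...@@@...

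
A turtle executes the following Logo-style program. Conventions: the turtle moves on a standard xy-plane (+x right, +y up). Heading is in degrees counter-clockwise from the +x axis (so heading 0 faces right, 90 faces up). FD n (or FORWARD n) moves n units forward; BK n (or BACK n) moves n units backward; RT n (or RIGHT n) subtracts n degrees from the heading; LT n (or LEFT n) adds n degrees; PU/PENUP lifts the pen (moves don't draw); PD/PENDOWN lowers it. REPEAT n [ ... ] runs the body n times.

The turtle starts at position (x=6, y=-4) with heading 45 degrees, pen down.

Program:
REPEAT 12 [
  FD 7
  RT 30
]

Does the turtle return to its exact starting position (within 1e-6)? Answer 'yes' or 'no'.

Executing turtle program step by step:
Start: pos=(6,-4), heading=45, pen down
REPEAT 12 [
  -- iteration 1/12 --
  FD 7: (6,-4) -> (10.95,0.95) [heading=45, draw]
  RT 30: heading 45 -> 15
  -- iteration 2/12 --
  FD 7: (10.95,0.95) -> (17.711,2.761) [heading=15, draw]
  RT 30: heading 15 -> 345
  -- iteration 3/12 --
  FD 7: (17.711,2.761) -> (24.473,0.95) [heading=345, draw]
  RT 30: heading 345 -> 315
  -- iteration 4/12 --
  FD 7: (24.473,0.95) -> (29.422,-4) [heading=315, draw]
  RT 30: heading 315 -> 285
  -- iteration 5/12 --
  FD 7: (29.422,-4) -> (31.234,-10.761) [heading=285, draw]
  RT 30: heading 285 -> 255
  -- iteration 6/12 --
  FD 7: (31.234,-10.761) -> (29.422,-17.523) [heading=255, draw]
  RT 30: heading 255 -> 225
  -- iteration 7/12 --
  FD 7: (29.422,-17.523) -> (24.473,-22.473) [heading=225, draw]
  RT 30: heading 225 -> 195
  -- iteration 8/12 --
  FD 7: (24.473,-22.473) -> (17.711,-24.284) [heading=195, draw]
  RT 30: heading 195 -> 165
  -- iteration 9/12 --
  FD 7: (17.711,-24.284) -> (10.95,-22.473) [heading=165, draw]
  RT 30: heading 165 -> 135
  -- iteration 10/12 --
  FD 7: (10.95,-22.473) -> (6,-17.523) [heading=135, draw]
  RT 30: heading 135 -> 105
  -- iteration 11/12 --
  FD 7: (6,-17.523) -> (4.188,-10.761) [heading=105, draw]
  RT 30: heading 105 -> 75
  -- iteration 12/12 --
  FD 7: (4.188,-10.761) -> (6,-4) [heading=75, draw]
  RT 30: heading 75 -> 45
]
Final: pos=(6,-4), heading=45, 12 segment(s) drawn

Start position: (6, -4)
Final position: (6, -4)
Distance = 0; < 1e-6 -> CLOSED

Answer: yes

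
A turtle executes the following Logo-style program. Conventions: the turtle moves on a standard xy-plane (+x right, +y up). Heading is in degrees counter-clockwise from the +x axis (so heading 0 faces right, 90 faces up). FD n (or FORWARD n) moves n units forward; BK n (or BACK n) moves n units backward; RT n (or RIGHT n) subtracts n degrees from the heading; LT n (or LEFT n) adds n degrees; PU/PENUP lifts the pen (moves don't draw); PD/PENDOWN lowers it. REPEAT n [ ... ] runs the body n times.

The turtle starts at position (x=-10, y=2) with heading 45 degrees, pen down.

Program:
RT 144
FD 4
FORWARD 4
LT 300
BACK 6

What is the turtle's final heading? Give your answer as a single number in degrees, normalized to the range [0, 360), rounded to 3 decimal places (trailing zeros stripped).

Executing turtle program step by step:
Start: pos=(-10,2), heading=45, pen down
RT 144: heading 45 -> 261
FD 4: (-10,2) -> (-10.626,-1.951) [heading=261, draw]
FD 4: (-10.626,-1.951) -> (-11.251,-5.902) [heading=261, draw]
LT 300: heading 261 -> 201
BK 6: (-11.251,-5.902) -> (-5.65,-3.751) [heading=201, draw]
Final: pos=(-5.65,-3.751), heading=201, 3 segment(s) drawn

Answer: 201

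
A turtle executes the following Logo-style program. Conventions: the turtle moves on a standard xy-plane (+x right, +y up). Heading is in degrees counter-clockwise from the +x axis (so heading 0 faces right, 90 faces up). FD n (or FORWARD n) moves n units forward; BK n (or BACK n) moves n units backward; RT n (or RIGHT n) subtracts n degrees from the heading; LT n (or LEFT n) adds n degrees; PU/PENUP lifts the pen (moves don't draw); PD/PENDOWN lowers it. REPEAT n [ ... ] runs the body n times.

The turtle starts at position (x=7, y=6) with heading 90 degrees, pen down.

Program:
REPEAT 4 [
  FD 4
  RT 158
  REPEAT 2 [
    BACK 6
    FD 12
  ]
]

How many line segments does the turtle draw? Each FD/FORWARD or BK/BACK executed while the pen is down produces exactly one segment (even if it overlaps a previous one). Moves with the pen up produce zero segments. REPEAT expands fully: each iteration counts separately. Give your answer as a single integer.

Answer: 20

Derivation:
Executing turtle program step by step:
Start: pos=(7,6), heading=90, pen down
REPEAT 4 [
  -- iteration 1/4 --
  FD 4: (7,6) -> (7,10) [heading=90, draw]
  RT 158: heading 90 -> 292
  REPEAT 2 [
    -- iteration 1/2 --
    BK 6: (7,10) -> (4.752,15.563) [heading=292, draw]
    FD 12: (4.752,15.563) -> (9.248,4.437) [heading=292, draw]
    -- iteration 2/2 --
    BK 6: (9.248,4.437) -> (7,10) [heading=292, draw]
    FD 12: (7,10) -> (11.495,-1.126) [heading=292, draw]
  ]
  -- iteration 2/4 --
  FD 4: (11.495,-1.126) -> (12.994,-4.835) [heading=292, draw]
  RT 158: heading 292 -> 134
  REPEAT 2 [
    -- iteration 1/2 --
    BK 6: (12.994,-4.835) -> (17.162,-9.151) [heading=134, draw]
    FD 12: (17.162,-9.151) -> (8.826,-0.519) [heading=134, draw]
    -- iteration 2/2 --
    BK 6: (8.826,-0.519) -> (12.994,-4.835) [heading=134, draw]
    FD 12: (12.994,-4.835) -> (4.658,3.797) [heading=134, draw]
  ]
  -- iteration 3/4 --
  FD 4: (4.658,3.797) -> (1.879,6.674) [heading=134, draw]
  RT 158: heading 134 -> 336
  REPEAT 2 [
    -- iteration 1/2 --
    BK 6: (1.879,6.674) -> (-3.602,9.115) [heading=336, draw]
    FD 12: (-3.602,9.115) -> (7.36,4.234) [heading=336, draw]
    -- iteration 2/2 --
    BK 6: (7.36,4.234) -> (1.879,6.674) [heading=336, draw]
    FD 12: (1.879,6.674) -> (12.842,1.794) [heading=336, draw]
  ]
  -- iteration 4/4 --
  FD 4: (12.842,1.794) -> (16.496,0.167) [heading=336, draw]
  RT 158: heading 336 -> 178
  REPEAT 2 [
    -- iteration 1/2 --
    BK 6: (16.496,0.167) -> (22.492,-0.043) [heading=178, draw]
    FD 12: (22.492,-0.043) -> (10.5,0.376) [heading=178, draw]
    -- iteration 2/2 --
    BK 6: (10.5,0.376) -> (16.496,0.167) [heading=178, draw]
    FD 12: (16.496,0.167) -> (4.503,0.586) [heading=178, draw]
  ]
]
Final: pos=(4.503,0.586), heading=178, 20 segment(s) drawn
Segments drawn: 20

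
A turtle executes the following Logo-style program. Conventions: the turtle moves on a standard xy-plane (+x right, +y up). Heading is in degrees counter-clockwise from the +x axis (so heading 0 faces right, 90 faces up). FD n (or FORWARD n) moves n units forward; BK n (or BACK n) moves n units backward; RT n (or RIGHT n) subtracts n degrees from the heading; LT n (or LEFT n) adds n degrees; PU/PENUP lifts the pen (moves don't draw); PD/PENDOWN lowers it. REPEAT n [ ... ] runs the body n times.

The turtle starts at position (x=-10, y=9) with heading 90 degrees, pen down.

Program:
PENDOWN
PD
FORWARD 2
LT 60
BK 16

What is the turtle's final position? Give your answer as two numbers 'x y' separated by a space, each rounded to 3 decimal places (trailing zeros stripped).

Answer: 3.856 3

Derivation:
Executing turtle program step by step:
Start: pos=(-10,9), heading=90, pen down
PD: pen down
PD: pen down
FD 2: (-10,9) -> (-10,11) [heading=90, draw]
LT 60: heading 90 -> 150
BK 16: (-10,11) -> (3.856,3) [heading=150, draw]
Final: pos=(3.856,3), heading=150, 2 segment(s) drawn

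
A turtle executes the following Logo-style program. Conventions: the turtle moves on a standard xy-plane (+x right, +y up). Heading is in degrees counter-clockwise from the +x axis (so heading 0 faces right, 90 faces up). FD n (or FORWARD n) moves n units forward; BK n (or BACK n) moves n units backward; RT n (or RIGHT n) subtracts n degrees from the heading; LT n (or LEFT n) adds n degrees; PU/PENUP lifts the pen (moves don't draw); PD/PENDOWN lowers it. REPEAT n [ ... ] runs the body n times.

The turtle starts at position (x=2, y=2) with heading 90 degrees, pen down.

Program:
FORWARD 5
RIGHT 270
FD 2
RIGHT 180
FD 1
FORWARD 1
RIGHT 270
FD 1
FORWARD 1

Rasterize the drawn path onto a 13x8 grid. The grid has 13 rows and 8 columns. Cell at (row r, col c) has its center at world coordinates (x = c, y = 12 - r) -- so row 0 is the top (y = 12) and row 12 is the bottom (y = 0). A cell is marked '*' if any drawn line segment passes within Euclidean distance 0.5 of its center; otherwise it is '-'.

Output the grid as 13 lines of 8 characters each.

Answer: --------
--------
--------
--*-----
--*-----
***-----
--*-----
--*-----
--*-----
--*-----
--*-----
--------
--------

Derivation:
Segment 0: (2,2) -> (2,7)
Segment 1: (2,7) -> (0,7)
Segment 2: (0,7) -> (1,7)
Segment 3: (1,7) -> (2,7)
Segment 4: (2,7) -> (2,8)
Segment 5: (2,8) -> (2,9)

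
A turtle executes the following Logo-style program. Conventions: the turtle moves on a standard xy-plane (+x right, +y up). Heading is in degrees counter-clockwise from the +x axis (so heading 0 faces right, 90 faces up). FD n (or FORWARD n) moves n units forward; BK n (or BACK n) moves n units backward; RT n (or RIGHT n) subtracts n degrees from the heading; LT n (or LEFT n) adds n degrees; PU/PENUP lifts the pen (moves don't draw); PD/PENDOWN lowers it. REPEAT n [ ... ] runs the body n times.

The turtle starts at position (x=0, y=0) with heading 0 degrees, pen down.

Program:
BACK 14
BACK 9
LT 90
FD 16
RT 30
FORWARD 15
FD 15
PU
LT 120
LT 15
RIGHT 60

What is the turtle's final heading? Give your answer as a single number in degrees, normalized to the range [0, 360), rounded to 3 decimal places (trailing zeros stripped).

Executing turtle program step by step:
Start: pos=(0,0), heading=0, pen down
BK 14: (0,0) -> (-14,0) [heading=0, draw]
BK 9: (-14,0) -> (-23,0) [heading=0, draw]
LT 90: heading 0 -> 90
FD 16: (-23,0) -> (-23,16) [heading=90, draw]
RT 30: heading 90 -> 60
FD 15: (-23,16) -> (-15.5,28.99) [heading=60, draw]
FD 15: (-15.5,28.99) -> (-8,41.981) [heading=60, draw]
PU: pen up
LT 120: heading 60 -> 180
LT 15: heading 180 -> 195
RT 60: heading 195 -> 135
Final: pos=(-8,41.981), heading=135, 5 segment(s) drawn

Answer: 135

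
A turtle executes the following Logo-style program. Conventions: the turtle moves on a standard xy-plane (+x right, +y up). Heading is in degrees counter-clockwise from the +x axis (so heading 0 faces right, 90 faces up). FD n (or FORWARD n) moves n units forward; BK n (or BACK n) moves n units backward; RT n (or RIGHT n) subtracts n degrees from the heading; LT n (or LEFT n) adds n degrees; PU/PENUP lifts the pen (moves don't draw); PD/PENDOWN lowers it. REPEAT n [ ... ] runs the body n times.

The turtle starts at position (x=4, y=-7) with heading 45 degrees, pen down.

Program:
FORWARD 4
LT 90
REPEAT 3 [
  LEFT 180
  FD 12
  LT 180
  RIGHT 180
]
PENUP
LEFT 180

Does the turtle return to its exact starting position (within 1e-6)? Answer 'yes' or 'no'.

Answer: no

Derivation:
Executing turtle program step by step:
Start: pos=(4,-7), heading=45, pen down
FD 4: (4,-7) -> (6.828,-4.172) [heading=45, draw]
LT 90: heading 45 -> 135
REPEAT 3 [
  -- iteration 1/3 --
  LT 180: heading 135 -> 315
  FD 12: (6.828,-4.172) -> (15.314,-12.657) [heading=315, draw]
  LT 180: heading 315 -> 135
  RT 180: heading 135 -> 315
  -- iteration 2/3 --
  LT 180: heading 315 -> 135
  FD 12: (15.314,-12.657) -> (6.828,-4.172) [heading=135, draw]
  LT 180: heading 135 -> 315
  RT 180: heading 315 -> 135
  -- iteration 3/3 --
  LT 180: heading 135 -> 315
  FD 12: (6.828,-4.172) -> (15.314,-12.657) [heading=315, draw]
  LT 180: heading 315 -> 135
  RT 180: heading 135 -> 315
]
PU: pen up
LT 180: heading 315 -> 135
Final: pos=(15.314,-12.657), heading=135, 4 segment(s) drawn

Start position: (4, -7)
Final position: (15.314, -12.657)
Distance = 12.649; >= 1e-6 -> NOT closed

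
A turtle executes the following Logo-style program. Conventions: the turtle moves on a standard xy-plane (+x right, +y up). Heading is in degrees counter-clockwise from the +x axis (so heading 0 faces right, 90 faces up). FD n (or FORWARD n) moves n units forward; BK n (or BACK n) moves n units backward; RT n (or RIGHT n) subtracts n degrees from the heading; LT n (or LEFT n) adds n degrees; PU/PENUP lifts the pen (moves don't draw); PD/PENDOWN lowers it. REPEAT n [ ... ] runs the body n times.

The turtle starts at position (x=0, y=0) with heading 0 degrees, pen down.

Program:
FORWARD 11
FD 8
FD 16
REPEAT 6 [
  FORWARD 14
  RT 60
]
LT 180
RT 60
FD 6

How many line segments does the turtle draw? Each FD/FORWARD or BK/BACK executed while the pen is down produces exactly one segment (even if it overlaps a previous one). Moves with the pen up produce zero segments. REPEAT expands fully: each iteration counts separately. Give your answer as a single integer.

Answer: 10

Derivation:
Executing turtle program step by step:
Start: pos=(0,0), heading=0, pen down
FD 11: (0,0) -> (11,0) [heading=0, draw]
FD 8: (11,0) -> (19,0) [heading=0, draw]
FD 16: (19,0) -> (35,0) [heading=0, draw]
REPEAT 6 [
  -- iteration 1/6 --
  FD 14: (35,0) -> (49,0) [heading=0, draw]
  RT 60: heading 0 -> 300
  -- iteration 2/6 --
  FD 14: (49,0) -> (56,-12.124) [heading=300, draw]
  RT 60: heading 300 -> 240
  -- iteration 3/6 --
  FD 14: (56,-12.124) -> (49,-24.249) [heading=240, draw]
  RT 60: heading 240 -> 180
  -- iteration 4/6 --
  FD 14: (49,-24.249) -> (35,-24.249) [heading=180, draw]
  RT 60: heading 180 -> 120
  -- iteration 5/6 --
  FD 14: (35,-24.249) -> (28,-12.124) [heading=120, draw]
  RT 60: heading 120 -> 60
  -- iteration 6/6 --
  FD 14: (28,-12.124) -> (35,0) [heading=60, draw]
  RT 60: heading 60 -> 0
]
LT 180: heading 0 -> 180
RT 60: heading 180 -> 120
FD 6: (35,0) -> (32,5.196) [heading=120, draw]
Final: pos=(32,5.196), heading=120, 10 segment(s) drawn
Segments drawn: 10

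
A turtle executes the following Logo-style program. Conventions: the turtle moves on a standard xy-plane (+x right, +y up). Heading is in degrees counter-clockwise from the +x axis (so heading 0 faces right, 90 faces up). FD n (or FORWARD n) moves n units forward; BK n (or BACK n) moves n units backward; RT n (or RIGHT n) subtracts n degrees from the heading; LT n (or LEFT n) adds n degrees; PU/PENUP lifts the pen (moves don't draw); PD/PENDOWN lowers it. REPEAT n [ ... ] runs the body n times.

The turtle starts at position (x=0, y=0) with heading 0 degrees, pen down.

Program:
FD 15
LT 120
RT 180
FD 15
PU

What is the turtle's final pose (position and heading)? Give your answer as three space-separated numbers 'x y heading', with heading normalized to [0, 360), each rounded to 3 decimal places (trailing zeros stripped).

Answer: 22.5 -12.99 300

Derivation:
Executing turtle program step by step:
Start: pos=(0,0), heading=0, pen down
FD 15: (0,0) -> (15,0) [heading=0, draw]
LT 120: heading 0 -> 120
RT 180: heading 120 -> 300
FD 15: (15,0) -> (22.5,-12.99) [heading=300, draw]
PU: pen up
Final: pos=(22.5,-12.99), heading=300, 2 segment(s) drawn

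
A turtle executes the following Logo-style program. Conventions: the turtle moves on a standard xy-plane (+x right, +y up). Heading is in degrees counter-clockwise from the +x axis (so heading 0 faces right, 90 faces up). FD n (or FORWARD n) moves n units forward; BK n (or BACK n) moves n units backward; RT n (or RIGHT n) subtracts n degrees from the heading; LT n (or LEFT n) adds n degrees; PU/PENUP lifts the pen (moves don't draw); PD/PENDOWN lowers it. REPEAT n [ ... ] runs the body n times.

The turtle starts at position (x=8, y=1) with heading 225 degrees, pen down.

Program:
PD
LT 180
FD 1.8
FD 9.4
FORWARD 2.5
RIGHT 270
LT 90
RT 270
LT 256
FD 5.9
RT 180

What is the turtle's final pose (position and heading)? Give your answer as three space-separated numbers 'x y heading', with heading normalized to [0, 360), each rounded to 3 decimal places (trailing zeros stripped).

Answer: 12.63 7.649 31

Derivation:
Executing turtle program step by step:
Start: pos=(8,1), heading=225, pen down
PD: pen down
LT 180: heading 225 -> 45
FD 1.8: (8,1) -> (9.273,2.273) [heading=45, draw]
FD 9.4: (9.273,2.273) -> (15.92,8.92) [heading=45, draw]
FD 2.5: (15.92,8.92) -> (17.687,10.687) [heading=45, draw]
RT 270: heading 45 -> 135
LT 90: heading 135 -> 225
RT 270: heading 225 -> 315
LT 256: heading 315 -> 211
FD 5.9: (17.687,10.687) -> (12.63,7.649) [heading=211, draw]
RT 180: heading 211 -> 31
Final: pos=(12.63,7.649), heading=31, 4 segment(s) drawn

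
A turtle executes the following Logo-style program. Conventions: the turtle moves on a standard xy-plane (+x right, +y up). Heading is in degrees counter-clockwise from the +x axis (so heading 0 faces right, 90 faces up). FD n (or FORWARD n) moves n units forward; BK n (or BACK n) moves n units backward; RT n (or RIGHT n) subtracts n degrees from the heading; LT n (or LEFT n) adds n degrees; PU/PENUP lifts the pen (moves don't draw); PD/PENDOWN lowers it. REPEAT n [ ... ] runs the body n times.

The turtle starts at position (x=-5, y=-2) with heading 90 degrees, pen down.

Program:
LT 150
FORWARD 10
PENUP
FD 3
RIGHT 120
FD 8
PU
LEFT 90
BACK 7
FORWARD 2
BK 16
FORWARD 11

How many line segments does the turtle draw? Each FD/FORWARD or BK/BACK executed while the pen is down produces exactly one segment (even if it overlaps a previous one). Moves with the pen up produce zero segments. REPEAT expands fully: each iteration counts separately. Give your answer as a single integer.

Answer: 1

Derivation:
Executing turtle program step by step:
Start: pos=(-5,-2), heading=90, pen down
LT 150: heading 90 -> 240
FD 10: (-5,-2) -> (-10,-10.66) [heading=240, draw]
PU: pen up
FD 3: (-10,-10.66) -> (-11.5,-13.258) [heading=240, move]
RT 120: heading 240 -> 120
FD 8: (-11.5,-13.258) -> (-15.5,-6.33) [heading=120, move]
PU: pen up
LT 90: heading 120 -> 210
BK 7: (-15.5,-6.33) -> (-9.438,-2.83) [heading=210, move]
FD 2: (-9.438,-2.83) -> (-11.17,-3.83) [heading=210, move]
BK 16: (-11.17,-3.83) -> (2.687,4.17) [heading=210, move]
FD 11: (2.687,4.17) -> (-6.84,-1.33) [heading=210, move]
Final: pos=(-6.84,-1.33), heading=210, 1 segment(s) drawn
Segments drawn: 1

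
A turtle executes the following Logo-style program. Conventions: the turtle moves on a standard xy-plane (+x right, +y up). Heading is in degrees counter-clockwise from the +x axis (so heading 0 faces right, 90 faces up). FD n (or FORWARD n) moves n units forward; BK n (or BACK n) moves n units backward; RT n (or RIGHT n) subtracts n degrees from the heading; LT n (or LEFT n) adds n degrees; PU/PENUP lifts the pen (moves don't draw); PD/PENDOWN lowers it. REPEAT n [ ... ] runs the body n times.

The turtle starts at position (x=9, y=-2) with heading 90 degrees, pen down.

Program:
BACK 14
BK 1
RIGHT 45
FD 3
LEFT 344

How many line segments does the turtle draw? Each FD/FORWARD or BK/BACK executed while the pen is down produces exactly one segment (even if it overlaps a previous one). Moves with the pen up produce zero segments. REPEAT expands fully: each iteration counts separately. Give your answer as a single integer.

Executing turtle program step by step:
Start: pos=(9,-2), heading=90, pen down
BK 14: (9,-2) -> (9,-16) [heading=90, draw]
BK 1: (9,-16) -> (9,-17) [heading=90, draw]
RT 45: heading 90 -> 45
FD 3: (9,-17) -> (11.121,-14.879) [heading=45, draw]
LT 344: heading 45 -> 29
Final: pos=(11.121,-14.879), heading=29, 3 segment(s) drawn
Segments drawn: 3

Answer: 3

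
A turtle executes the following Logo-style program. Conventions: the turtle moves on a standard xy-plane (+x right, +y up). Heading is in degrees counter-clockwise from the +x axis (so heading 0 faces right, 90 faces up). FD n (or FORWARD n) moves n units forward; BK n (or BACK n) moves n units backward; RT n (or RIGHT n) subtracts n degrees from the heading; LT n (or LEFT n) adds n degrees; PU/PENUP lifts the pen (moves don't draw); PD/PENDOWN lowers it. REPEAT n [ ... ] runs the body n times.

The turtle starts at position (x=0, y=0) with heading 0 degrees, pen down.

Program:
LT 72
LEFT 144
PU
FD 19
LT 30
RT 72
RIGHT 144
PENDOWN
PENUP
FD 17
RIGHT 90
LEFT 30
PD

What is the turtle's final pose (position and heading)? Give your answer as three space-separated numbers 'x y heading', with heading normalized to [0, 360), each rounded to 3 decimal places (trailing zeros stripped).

Answer: -0.649 -2.668 330

Derivation:
Executing turtle program step by step:
Start: pos=(0,0), heading=0, pen down
LT 72: heading 0 -> 72
LT 144: heading 72 -> 216
PU: pen up
FD 19: (0,0) -> (-15.371,-11.168) [heading=216, move]
LT 30: heading 216 -> 246
RT 72: heading 246 -> 174
RT 144: heading 174 -> 30
PD: pen down
PU: pen up
FD 17: (-15.371,-11.168) -> (-0.649,-2.668) [heading=30, move]
RT 90: heading 30 -> 300
LT 30: heading 300 -> 330
PD: pen down
Final: pos=(-0.649,-2.668), heading=330, 0 segment(s) drawn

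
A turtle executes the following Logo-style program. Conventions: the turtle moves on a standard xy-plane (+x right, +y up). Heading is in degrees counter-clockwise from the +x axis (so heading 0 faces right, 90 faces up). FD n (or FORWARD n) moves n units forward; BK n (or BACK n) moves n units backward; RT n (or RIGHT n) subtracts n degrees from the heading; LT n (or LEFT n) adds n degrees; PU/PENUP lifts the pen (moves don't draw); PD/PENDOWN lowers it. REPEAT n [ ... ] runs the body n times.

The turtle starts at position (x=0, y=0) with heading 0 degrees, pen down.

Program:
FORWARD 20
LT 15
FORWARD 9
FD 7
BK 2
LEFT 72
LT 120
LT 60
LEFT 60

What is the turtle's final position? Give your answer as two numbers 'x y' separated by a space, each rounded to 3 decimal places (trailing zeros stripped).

Executing turtle program step by step:
Start: pos=(0,0), heading=0, pen down
FD 20: (0,0) -> (20,0) [heading=0, draw]
LT 15: heading 0 -> 15
FD 9: (20,0) -> (28.693,2.329) [heading=15, draw]
FD 7: (28.693,2.329) -> (35.455,4.141) [heading=15, draw]
BK 2: (35.455,4.141) -> (33.523,3.623) [heading=15, draw]
LT 72: heading 15 -> 87
LT 120: heading 87 -> 207
LT 60: heading 207 -> 267
LT 60: heading 267 -> 327
Final: pos=(33.523,3.623), heading=327, 4 segment(s) drawn

Answer: 33.523 3.623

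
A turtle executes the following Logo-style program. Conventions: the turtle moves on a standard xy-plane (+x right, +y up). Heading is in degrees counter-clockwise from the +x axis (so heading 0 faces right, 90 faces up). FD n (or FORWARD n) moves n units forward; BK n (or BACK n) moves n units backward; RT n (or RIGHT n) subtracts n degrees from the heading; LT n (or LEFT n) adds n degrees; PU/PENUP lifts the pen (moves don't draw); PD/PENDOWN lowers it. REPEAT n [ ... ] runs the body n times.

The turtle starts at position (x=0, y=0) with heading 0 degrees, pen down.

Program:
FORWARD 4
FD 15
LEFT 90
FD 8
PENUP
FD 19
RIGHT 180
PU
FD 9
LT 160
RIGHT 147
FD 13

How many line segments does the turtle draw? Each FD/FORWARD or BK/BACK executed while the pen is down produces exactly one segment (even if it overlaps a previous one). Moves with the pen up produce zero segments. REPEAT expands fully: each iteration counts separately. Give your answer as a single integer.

Executing turtle program step by step:
Start: pos=(0,0), heading=0, pen down
FD 4: (0,0) -> (4,0) [heading=0, draw]
FD 15: (4,0) -> (19,0) [heading=0, draw]
LT 90: heading 0 -> 90
FD 8: (19,0) -> (19,8) [heading=90, draw]
PU: pen up
FD 19: (19,8) -> (19,27) [heading=90, move]
RT 180: heading 90 -> 270
PU: pen up
FD 9: (19,27) -> (19,18) [heading=270, move]
LT 160: heading 270 -> 70
RT 147: heading 70 -> 283
FD 13: (19,18) -> (21.924,5.333) [heading=283, move]
Final: pos=(21.924,5.333), heading=283, 3 segment(s) drawn
Segments drawn: 3

Answer: 3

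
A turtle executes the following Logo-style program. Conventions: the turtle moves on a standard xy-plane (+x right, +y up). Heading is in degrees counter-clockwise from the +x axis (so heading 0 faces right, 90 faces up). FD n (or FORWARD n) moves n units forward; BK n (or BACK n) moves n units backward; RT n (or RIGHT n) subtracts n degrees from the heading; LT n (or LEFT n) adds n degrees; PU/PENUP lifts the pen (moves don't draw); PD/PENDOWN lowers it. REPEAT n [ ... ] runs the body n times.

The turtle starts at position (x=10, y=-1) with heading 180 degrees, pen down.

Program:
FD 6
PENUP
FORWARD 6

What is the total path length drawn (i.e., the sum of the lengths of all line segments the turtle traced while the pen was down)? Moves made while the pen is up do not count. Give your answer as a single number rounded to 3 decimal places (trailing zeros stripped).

Executing turtle program step by step:
Start: pos=(10,-1), heading=180, pen down
FD 6: (10,-1) -> (4,-1) [heading=180, draw]
PU: pen up
FD 6: (4,-1) -> (-2,-1) [heading=180, move]
Final: pos=(-2,-1), heading=180, 1 segment(s) drawn

Segment lengths:
  seg 1: (10,-1) -> (4,-1), length = 6
Total = 6

Answer: 6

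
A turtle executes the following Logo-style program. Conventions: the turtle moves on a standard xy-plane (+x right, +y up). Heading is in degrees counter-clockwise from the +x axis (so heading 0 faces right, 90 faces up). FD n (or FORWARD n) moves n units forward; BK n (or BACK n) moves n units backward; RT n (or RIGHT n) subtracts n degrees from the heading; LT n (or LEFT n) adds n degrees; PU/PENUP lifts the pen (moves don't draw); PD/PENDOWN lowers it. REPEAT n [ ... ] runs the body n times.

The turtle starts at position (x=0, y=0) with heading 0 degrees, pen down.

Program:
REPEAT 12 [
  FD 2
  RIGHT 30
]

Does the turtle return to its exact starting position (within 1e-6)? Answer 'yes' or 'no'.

Executing turtle program step by step:
Start: pos=(0,0), heading=0, pen down
REPEAT 12 [
  -- iteration 1/12 --
  FD 2: (0,0) -> (2,0) [heading=0, draw]
  RT 30: heading 0 -> 330
  -- iteration 2/12 --
  FD 2: (2,0) -> (3.732,-1) [heading=330, draw]
  RT 30: heading 330 -> 300
  -- iteration 3/12 --
  FD 2: (3.732,-1) -> (4.732,-2.732) [heading=300, draw]
  RT 30: heading 300 -> 270
  -- iteration 4/12 --
  FD 2: (4.732,-2.732) -> (4.732,-4.732) [heading=270, draw]
  RT 30: heading 270 -> 240
  -- iteration 5/12 --
  FD 2: (4.732,-4.732) -> (3.732,-6.464) [heading=240, draw]
  RT 30: heading 240 -> 210
  -- iteration 6/12 --
  FD 2: (3.732,-6.464) -> (2,-7.464) [heading=210, draw]
  RT 30: heading 210 -> 180
  -- iteration 7/12 --
  FD 2: (2,-7.464) -> (0,-7.464) [heading=180, draw]
  RT 30: heading 180 -> 150
  -- iteration 8/12 --
  FD 2: (0,-7.464) -> (-1.732,-6.464) [heading=150, draw]
  RT 30: heading 150 -> 120
  -- iteration 9/12 --
  FD 2: (-1.732,-6.464) -> (-2.732,-4.732) [heading=120, draw]
  RT 30: heading 120 -> 90
  -- iteration 10/12 --
  FD 2: (-2.732,-4.732) -> (-2.732,-2.732) [heading=90, draw]
  RT 30: heading 90 -> 60
  -- iteration 11/12 --
  FD 2: (-2.732,-2.732) -> (-1.732,-1) [heading=60, draw]
  RT 30: heading 60 -> 30
  -- iteration 12/12 --
  FD 2: (-1.732,-1) -> (0,0) [heading=30, draw]
  RT 30: heading 30 -> 0
]
Final: pos=(0,0), heading=0, 12 segment(s) drawn

Start position: (0, 0)
Final position: (0, 0)
Distance = 0; < 1e-6 -> CLOSED

Answer: yes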